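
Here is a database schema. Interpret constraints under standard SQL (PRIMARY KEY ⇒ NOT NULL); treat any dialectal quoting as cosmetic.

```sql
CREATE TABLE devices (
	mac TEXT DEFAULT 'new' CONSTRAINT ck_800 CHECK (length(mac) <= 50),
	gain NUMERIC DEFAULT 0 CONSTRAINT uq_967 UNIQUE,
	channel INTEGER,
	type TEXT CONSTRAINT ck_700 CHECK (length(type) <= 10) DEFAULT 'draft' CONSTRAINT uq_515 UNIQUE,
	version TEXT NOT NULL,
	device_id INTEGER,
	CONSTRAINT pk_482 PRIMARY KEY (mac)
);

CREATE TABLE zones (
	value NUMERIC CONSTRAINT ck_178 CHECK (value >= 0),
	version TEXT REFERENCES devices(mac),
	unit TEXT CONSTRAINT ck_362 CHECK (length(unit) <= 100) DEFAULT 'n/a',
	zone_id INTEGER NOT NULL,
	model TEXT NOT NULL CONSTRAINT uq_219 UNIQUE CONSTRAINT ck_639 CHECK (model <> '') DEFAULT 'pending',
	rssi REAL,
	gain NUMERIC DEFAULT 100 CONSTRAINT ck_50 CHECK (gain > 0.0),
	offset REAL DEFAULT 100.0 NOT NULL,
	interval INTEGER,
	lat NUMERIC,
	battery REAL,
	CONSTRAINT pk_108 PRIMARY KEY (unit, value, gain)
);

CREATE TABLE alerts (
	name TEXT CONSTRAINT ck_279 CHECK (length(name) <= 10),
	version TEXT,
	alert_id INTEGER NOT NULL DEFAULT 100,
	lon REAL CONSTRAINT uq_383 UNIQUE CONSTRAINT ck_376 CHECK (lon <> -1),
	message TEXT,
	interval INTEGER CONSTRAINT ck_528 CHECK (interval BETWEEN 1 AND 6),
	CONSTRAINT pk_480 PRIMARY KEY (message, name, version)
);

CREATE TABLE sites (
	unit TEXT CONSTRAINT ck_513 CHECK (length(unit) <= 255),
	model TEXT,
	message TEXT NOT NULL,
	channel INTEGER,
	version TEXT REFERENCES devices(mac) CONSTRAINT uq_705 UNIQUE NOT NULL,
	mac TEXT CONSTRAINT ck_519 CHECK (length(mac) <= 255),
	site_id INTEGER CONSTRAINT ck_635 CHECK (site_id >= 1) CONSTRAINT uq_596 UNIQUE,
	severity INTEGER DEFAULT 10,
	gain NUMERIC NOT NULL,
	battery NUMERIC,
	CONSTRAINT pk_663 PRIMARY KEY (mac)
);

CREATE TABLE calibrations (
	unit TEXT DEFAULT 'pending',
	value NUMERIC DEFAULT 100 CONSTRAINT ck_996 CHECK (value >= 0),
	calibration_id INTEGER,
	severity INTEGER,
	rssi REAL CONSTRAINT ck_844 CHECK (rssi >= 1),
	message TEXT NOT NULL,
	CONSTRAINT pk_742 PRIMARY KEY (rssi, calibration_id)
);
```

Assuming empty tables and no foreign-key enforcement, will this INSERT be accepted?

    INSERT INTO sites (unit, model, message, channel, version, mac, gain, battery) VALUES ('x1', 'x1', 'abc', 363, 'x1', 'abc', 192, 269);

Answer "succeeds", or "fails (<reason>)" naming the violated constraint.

succeeds

NOT NULL columns: gain is supplied; mac is supplied; message is supplied; version is supplied.
CHECK constraints: 'x1' satisfies (length(unit) <= 255); 'abc' satisfies (length(mac) <= 255).
No constraint is violated.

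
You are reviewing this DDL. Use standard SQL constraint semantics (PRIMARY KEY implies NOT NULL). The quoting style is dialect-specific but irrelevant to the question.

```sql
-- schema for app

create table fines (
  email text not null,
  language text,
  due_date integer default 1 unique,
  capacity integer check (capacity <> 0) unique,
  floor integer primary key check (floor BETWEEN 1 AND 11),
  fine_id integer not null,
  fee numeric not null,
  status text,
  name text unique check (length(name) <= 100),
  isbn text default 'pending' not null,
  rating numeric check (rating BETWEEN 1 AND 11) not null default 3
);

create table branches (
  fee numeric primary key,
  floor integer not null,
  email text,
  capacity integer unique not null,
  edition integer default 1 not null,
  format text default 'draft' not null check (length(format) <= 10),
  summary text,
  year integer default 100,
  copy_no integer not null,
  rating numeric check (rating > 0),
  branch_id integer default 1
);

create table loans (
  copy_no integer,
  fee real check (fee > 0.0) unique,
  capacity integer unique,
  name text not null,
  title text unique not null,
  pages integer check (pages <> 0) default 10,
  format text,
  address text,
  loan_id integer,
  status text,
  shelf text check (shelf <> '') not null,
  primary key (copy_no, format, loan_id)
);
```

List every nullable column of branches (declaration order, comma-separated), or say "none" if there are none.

email, summary, year, rating, branch_id

- fee: part of the PRIMARY KEY, which implies NOT NULL → not nullable.
- floor: declared NOT NULL → not nullable.
- email: no NOT NULL constraint applies → nullable.
- capacity: declared NOT NULL → not nullable.
- edition: declared NOT NULL → not nullable.
- format: declared NOT NULL → not nullable.
- summary: no NOT NULL constraint applies → nullable.
- year: DEFAULT only fills an omitted column; an explicit NULL is still allowed → nullable.
- copy_no: declared NOT NULL → not nullable.
- rating: CHECK does not forbid NULL (a CHECK constraint passes when its expression is NULL) → nullable.
- branch_id: DEFAULT only fills an omitted column; an explicit NULL is still allowed → nullable.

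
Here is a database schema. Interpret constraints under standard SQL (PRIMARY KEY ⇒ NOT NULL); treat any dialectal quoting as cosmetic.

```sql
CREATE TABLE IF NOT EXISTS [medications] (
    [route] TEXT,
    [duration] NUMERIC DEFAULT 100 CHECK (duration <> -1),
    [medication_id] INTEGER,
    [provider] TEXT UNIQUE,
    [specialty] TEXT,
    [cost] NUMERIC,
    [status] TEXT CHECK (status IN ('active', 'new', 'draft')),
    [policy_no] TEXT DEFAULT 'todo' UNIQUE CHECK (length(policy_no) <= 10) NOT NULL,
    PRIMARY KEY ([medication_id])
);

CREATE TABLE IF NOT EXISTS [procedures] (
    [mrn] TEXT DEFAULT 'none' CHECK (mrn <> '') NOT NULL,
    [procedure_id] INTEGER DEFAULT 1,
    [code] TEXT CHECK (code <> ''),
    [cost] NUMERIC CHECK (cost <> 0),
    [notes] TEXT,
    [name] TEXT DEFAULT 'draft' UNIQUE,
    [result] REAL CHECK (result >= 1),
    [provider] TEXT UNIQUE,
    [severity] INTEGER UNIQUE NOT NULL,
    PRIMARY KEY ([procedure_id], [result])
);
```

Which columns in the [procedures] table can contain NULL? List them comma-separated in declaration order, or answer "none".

- mrn: declared NOT NULL → not nullable.
- procedure_id: part of the PRIMARY KEY, which implies NOT NULL → not nullable.
- code: CHECK does not forbid NULL (a CHECK constraint passes when its expression is NULL) → nullable.
- cost: CHECK does not forbid NULL (a CHECK constraint passes when its expression is NULL) → nullable.
- notes: no NOT NULL constraint applies → nullable.
- name: UNIQUE does not imply NOT NULL → nullable.
- result: part of the PRIMARY KEY, which implies NOT NULL → not nullable.
- provider: UNIQUE does not imply NOT NULL → nullable.
- severity: declared NOT NULL → not nullable.

code, cost, notes, name, provider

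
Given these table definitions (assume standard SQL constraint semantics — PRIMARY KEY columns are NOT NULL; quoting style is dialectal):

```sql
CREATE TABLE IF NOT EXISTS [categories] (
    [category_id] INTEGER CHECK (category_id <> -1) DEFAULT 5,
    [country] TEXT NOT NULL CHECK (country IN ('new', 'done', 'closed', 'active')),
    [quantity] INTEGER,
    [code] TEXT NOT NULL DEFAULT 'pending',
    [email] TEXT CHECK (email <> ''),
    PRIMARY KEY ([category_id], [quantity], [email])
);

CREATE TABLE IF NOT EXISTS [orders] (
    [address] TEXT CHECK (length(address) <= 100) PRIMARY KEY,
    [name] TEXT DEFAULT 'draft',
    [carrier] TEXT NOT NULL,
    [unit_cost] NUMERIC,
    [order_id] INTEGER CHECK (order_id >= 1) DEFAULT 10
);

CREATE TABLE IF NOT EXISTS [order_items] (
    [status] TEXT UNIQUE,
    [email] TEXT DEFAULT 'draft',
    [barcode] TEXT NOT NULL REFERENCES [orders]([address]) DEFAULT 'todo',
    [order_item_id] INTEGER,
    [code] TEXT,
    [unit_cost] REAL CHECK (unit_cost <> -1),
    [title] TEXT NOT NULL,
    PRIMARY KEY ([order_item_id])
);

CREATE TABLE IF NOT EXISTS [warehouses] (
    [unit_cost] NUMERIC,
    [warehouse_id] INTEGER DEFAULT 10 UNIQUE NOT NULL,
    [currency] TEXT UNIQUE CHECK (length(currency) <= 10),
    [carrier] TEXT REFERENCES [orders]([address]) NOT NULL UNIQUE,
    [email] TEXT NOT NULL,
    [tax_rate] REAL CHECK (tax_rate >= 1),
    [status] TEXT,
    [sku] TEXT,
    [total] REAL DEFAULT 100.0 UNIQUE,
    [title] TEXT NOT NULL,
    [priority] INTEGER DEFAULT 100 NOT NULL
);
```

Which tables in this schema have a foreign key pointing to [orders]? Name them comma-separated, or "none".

order_items, warehouses

- order_items.barcode references orders(address).
- warehouses.carrier references orders(address).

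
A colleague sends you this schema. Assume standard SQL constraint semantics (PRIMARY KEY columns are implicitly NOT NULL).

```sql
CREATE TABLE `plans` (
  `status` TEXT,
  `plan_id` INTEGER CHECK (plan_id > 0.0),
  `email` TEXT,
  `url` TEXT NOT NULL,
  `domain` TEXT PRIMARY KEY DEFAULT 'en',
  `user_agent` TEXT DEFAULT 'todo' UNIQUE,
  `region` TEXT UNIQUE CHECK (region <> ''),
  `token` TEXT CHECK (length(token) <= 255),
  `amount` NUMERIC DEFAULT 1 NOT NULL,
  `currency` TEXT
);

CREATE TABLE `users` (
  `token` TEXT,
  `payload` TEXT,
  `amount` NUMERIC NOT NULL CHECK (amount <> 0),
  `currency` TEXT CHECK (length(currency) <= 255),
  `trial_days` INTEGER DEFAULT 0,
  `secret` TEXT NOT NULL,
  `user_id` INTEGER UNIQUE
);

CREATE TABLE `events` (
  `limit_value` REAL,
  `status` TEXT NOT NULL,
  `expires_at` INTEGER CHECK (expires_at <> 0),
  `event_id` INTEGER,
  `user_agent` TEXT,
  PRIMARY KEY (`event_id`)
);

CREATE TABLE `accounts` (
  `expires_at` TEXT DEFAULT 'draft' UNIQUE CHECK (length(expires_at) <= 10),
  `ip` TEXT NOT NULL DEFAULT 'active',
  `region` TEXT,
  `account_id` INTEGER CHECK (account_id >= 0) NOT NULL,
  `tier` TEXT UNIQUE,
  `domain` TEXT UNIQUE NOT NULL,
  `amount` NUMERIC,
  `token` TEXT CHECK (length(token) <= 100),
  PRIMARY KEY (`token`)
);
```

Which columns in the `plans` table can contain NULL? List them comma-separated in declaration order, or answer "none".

- status: no NOT NULL constraint applies → nullable.
- plan_id: CHECK does not forbid NULL (a CHECK constraint passes when its expression is NULL) → nullable.
- email: no NOT NULL constraint applies → nullable.
- url: declared NOT NULL → not nullable.
- domain: part of the PRIMARY KEY, which implies NOT NULL → not nullable.
- user_agent: UNIQUE does not imply NOT NULL → nullable.
- region: CHECK does not forbid NULL (a CHECK constraint passes when its expression is NULL) → nullable.
- token: CHECK does not forbid NULL (a CHECK constraint passes when its expression is NULL) → nullable.
- amount: declared NOT NULL → not nullable.
- currency: no NOT NULL constraint applies → nullable.

status, plan_id, email, user_agent, region, token, currency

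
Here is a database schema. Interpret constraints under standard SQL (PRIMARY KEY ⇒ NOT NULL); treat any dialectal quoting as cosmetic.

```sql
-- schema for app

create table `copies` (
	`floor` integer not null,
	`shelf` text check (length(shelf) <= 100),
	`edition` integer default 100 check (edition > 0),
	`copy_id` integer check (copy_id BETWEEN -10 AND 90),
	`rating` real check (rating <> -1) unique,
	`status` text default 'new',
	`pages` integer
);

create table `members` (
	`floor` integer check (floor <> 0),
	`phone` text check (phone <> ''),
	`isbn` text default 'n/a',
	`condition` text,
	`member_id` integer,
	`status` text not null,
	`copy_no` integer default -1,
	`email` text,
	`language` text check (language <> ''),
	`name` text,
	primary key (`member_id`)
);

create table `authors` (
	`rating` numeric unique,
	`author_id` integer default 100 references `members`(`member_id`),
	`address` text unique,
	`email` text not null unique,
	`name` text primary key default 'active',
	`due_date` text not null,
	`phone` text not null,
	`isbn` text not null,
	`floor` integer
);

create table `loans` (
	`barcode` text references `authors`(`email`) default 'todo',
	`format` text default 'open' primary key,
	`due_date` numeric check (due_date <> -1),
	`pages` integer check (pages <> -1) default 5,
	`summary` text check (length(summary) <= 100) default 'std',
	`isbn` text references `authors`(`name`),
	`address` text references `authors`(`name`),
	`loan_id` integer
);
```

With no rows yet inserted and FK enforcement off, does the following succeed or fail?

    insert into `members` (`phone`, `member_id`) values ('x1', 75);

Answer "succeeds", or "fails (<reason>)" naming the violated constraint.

status is omitted from the column list and has no DEFAULT, so it would receive NULL.
But status is declared NOT NULL.

fails (NOT NULL on status)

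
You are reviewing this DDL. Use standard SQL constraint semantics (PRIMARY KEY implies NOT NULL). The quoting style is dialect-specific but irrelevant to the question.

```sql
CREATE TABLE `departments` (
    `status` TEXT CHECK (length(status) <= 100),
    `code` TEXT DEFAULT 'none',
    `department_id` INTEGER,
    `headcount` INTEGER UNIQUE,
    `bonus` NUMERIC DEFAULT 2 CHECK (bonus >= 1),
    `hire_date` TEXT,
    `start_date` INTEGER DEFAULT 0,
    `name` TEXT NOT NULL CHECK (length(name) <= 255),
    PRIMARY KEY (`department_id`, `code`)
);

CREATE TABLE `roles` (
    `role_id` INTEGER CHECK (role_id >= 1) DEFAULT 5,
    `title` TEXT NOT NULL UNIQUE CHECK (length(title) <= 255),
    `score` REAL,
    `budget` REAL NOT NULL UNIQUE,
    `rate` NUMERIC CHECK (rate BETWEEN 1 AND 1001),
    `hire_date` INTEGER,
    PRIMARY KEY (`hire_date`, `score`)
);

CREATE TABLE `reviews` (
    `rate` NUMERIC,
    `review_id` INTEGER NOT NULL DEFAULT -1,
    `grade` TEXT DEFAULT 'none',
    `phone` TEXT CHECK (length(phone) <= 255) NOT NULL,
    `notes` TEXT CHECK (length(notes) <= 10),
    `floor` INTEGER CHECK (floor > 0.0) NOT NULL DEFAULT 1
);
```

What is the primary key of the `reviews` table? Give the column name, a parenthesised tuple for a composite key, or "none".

none

No column is declared PRIMARY KEY inline, and there is no table-level PRIMARY KEY clause in reviews.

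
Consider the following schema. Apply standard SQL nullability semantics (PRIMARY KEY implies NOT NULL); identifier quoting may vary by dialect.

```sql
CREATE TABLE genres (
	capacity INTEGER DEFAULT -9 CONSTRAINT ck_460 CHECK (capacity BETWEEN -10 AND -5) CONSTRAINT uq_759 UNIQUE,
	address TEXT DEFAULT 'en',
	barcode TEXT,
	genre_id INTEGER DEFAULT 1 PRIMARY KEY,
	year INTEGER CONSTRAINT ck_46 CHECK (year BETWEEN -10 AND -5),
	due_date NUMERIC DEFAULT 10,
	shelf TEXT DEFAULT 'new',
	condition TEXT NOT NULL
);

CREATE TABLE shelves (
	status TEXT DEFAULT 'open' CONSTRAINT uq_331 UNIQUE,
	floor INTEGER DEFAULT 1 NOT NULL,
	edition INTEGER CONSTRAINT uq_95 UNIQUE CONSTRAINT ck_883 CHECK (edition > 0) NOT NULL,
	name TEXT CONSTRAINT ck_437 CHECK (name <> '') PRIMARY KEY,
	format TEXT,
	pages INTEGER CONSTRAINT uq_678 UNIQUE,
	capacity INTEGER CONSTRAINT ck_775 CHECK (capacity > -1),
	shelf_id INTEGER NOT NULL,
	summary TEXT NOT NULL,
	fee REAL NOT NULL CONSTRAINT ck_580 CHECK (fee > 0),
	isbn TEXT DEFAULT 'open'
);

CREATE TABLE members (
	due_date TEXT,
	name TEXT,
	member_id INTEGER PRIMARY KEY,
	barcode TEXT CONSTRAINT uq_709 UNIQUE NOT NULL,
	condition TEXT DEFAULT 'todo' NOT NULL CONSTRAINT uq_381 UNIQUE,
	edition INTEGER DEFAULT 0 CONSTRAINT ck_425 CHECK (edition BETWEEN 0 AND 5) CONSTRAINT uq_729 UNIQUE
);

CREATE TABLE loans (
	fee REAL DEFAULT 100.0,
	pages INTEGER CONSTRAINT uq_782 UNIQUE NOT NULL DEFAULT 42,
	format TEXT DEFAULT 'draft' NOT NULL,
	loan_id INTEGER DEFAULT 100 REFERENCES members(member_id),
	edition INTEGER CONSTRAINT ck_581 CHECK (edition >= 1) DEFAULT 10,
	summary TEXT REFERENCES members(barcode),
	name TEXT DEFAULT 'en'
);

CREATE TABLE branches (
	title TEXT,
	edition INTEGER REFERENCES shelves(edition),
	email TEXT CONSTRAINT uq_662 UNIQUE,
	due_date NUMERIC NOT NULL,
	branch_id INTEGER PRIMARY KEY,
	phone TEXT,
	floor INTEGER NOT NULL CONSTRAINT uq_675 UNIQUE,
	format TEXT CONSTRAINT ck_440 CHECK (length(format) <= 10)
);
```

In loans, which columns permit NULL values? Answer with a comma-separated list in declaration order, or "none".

- fee: DEFAULT only fills an omitted column; an explicit NULL is still allowed → nullable.
- pages: declared NOT NULL → not nullable.
- format: declared NOT NULL → not nullable.
- loan_id: a foreign key column may be NULL unless separately constrained → nullable.
- edition: CHECK does not forbid NULL (a CHECK constraint passes when its expression is NULL) → nullable.
- summary: a foreign key column may be NULL unless separately constrained → nullable.
- name: DEFAULT only fills an omitted column; an explicit NULL is still allowed → nullable.

fee, loan_id, edition, summary, name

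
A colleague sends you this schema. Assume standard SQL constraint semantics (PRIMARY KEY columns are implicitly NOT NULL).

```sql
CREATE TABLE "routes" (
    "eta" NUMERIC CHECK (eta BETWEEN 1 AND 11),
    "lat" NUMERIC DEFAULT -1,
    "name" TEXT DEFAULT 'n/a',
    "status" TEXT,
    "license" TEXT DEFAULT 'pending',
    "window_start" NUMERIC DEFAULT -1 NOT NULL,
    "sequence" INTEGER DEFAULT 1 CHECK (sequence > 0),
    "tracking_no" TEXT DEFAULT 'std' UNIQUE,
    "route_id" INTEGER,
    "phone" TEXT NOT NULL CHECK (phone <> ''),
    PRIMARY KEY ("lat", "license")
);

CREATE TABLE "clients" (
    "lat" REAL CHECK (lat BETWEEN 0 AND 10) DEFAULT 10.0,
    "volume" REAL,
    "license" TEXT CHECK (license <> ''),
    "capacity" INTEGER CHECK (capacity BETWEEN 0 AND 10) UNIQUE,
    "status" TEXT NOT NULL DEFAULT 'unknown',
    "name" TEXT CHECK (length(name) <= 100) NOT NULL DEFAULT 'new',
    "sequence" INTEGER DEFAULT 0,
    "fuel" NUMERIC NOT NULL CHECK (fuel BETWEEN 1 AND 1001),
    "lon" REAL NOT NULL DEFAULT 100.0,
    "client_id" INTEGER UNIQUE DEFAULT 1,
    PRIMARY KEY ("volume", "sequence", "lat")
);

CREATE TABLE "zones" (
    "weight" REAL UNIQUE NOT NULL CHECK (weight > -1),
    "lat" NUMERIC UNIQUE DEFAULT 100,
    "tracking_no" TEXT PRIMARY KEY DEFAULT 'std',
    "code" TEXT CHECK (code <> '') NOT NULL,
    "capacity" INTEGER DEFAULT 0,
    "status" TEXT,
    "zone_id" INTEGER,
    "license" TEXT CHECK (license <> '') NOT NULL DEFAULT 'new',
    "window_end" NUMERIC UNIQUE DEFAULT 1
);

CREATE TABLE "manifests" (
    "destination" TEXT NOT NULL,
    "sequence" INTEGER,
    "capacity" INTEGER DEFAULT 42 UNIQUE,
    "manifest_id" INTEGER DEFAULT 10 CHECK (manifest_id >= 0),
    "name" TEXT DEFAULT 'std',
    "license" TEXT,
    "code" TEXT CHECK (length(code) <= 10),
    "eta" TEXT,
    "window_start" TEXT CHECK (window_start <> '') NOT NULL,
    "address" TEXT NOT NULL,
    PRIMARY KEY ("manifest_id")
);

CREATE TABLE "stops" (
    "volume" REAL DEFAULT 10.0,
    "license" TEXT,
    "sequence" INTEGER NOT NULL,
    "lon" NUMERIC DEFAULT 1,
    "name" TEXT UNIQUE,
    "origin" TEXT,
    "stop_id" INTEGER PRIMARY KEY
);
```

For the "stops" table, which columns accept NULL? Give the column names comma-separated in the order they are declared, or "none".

volume, license, lon, name, origin

- volume: DEFAULT only fills an omitted column; an explicit NULL is still allowed → nullable.
- license: no NOT NULL constraint applies → nullable.
- sequence: declared NOT NULL → not nullable.
- lon: DEFAULT only fills an omitted column; an explicit NULL is still allowed → nullable.
- name: UNIQUE does not imply NOT NULL → nullable.
- origin: no NOT NULL constraint applies → nullable.
- stop_id: part of the PRIMARY KEY, which implies NOT NULL → not nullable.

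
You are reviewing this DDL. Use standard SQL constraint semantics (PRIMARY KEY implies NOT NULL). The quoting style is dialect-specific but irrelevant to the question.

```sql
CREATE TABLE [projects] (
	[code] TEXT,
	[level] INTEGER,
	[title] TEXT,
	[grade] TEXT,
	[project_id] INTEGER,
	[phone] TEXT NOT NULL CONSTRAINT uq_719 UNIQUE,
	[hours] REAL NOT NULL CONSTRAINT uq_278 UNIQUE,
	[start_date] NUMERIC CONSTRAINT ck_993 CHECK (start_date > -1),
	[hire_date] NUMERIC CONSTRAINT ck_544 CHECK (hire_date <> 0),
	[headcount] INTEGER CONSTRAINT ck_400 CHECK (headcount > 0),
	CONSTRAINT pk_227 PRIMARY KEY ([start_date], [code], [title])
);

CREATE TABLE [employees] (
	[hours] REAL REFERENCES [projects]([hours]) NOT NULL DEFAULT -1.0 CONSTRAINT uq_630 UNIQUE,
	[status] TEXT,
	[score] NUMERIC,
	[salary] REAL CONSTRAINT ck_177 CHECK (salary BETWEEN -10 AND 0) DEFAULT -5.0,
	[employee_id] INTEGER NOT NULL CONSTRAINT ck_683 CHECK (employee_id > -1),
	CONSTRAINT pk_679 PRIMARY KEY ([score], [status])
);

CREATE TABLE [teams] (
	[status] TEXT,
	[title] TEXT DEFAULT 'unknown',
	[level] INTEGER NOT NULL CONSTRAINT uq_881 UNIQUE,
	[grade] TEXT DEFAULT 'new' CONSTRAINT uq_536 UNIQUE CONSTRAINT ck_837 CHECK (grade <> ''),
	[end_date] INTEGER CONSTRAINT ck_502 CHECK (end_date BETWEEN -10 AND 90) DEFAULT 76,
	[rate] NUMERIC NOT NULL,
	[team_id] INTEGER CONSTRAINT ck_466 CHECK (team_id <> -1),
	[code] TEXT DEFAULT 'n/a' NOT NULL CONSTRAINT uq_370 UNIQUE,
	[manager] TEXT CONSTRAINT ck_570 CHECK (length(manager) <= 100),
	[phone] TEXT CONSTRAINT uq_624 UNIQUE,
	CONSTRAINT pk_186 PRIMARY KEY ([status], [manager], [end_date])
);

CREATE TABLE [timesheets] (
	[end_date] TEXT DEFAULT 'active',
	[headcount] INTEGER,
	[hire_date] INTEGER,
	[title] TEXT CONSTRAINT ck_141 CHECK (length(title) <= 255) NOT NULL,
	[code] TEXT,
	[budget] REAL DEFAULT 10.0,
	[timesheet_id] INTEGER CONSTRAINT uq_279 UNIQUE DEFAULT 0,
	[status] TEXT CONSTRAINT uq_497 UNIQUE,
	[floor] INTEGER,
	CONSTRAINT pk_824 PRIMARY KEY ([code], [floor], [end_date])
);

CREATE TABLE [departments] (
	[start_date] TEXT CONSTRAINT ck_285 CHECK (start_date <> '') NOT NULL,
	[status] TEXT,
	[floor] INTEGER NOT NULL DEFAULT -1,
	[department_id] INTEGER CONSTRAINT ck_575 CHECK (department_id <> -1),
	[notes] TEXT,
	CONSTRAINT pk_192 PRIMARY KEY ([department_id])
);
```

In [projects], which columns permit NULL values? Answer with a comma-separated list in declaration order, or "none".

- code: part of the PRIMARY KEY, which implies NOT NULL → not nullable.
- level: no NOT NULL constraint applies → nullable.
- title: part of the PRIMARY KEY, which implies NOT NULL → not nullable.
- grade: no NOT NULL constraint applies → nullable.
- project_id: no NOT NULL constraint applies → nullable.
- phone: declared NOT NULL → not nullable.
- hours: declared NOT NULL → not nullable.
- start_date: part of the PRIMARY KEY, which implies NOT NULL → not nullable.
- hire_date: CHECK does not forbid NULL (a CHECK constraint passes when its expression is NULL) → nullable.
- headcount: CHECK does not forbid NULL (a CHECK constraint passes when its expression is NULL) → nullable.

level, grade, project_id, hire_date, headcount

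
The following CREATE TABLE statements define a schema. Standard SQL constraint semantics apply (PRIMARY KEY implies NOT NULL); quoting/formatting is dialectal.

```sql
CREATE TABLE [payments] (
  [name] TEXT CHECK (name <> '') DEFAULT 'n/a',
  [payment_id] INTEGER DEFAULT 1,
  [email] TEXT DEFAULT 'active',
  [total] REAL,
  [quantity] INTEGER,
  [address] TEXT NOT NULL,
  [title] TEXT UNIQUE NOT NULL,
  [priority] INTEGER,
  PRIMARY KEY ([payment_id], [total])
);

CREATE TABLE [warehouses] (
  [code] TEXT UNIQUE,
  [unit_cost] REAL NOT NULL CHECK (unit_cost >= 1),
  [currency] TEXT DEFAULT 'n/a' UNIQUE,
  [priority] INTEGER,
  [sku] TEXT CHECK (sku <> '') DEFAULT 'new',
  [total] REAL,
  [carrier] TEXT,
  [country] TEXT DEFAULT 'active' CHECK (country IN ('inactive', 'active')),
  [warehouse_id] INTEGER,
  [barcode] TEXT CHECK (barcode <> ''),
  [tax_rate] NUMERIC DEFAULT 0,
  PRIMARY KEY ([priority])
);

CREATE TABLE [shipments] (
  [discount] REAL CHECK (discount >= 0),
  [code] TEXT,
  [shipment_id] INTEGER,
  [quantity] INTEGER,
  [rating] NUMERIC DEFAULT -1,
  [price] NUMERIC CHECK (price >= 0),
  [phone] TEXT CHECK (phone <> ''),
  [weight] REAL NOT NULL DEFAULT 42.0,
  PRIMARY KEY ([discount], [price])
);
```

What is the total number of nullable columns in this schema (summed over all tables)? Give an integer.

18

payments: 4 nullable (name, email, quantity, priority — PK (payment_id, total) and explicit NOT NULL columns excluded).
warehouses: 9 nullable (code, currency, sku, total, carrier, country, warehouse_id, barcode, tax_rate — PK (priority) and explicit NOT NULL columns excluded).
shipments: 5 nullable (code, shipment_id, quantity, rating, phone — PK (discount, price) and explicit NOT NULL columns excluded).
Total: 4 + 9 + 5 = 18.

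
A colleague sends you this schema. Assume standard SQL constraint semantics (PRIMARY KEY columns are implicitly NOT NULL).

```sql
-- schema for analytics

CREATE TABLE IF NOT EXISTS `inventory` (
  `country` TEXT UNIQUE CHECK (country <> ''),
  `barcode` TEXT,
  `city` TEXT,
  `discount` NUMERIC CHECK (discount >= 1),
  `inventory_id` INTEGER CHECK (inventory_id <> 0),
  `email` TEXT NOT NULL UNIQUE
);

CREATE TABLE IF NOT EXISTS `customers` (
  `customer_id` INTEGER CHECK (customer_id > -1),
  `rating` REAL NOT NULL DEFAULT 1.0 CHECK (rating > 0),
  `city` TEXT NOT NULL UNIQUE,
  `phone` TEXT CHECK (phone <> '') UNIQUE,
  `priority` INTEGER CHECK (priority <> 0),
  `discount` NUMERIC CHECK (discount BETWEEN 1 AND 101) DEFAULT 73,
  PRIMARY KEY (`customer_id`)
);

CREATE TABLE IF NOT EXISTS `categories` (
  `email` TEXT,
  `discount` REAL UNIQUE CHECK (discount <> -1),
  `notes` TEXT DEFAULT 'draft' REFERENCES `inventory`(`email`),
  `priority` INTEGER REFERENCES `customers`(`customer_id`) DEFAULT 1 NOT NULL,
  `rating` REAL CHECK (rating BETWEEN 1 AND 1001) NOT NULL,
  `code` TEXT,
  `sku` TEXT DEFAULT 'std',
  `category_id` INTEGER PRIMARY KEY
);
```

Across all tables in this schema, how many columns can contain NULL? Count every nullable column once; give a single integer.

inventory: 5 nullable (country, barcode, city, discount, inventory_id — PK none and explicit NOT NULL columns excluded).
customers: 3 nullable (phone, priority, discount — PK (customer_id) and explicit NOT NULL columns excluded).
categories: 5 nullable (email, discount, notes, code, sku — PK (category_id) and explicit NOT NULL columns excluded).
Total: 5 + 3 + 5 = 13.

13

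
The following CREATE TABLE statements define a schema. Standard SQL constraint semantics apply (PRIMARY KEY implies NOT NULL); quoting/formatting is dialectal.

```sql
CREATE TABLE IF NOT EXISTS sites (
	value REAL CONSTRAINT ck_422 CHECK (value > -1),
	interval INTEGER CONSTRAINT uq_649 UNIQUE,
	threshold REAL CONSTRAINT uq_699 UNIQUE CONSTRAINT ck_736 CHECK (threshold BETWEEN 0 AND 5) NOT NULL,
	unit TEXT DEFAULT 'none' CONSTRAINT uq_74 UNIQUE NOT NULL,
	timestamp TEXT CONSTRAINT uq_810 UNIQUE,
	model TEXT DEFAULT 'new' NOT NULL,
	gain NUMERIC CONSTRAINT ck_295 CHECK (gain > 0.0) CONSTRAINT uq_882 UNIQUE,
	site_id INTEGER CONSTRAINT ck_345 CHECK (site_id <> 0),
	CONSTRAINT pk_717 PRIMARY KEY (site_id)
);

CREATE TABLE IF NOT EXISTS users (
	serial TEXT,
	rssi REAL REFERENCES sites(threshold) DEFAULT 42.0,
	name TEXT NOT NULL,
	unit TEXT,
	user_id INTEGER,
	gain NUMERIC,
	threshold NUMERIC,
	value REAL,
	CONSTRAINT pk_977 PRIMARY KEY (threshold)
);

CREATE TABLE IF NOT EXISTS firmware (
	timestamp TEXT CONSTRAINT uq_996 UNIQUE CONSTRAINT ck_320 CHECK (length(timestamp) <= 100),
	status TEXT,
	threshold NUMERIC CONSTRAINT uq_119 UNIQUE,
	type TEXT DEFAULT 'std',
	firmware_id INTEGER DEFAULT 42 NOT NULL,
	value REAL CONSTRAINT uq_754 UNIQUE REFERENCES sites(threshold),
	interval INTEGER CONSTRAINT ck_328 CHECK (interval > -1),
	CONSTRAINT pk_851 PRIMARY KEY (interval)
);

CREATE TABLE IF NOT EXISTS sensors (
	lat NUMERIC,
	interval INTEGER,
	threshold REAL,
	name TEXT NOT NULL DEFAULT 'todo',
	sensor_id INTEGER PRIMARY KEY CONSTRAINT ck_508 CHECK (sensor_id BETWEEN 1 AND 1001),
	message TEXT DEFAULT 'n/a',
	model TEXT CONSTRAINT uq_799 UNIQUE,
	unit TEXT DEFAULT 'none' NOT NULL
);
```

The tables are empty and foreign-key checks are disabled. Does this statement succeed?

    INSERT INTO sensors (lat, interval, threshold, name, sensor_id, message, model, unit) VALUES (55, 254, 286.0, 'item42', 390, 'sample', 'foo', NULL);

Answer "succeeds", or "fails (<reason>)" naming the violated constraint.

unit is explicitly set to NULL, but unit is declared NOT NULL.

fails (NOT NULL on unit)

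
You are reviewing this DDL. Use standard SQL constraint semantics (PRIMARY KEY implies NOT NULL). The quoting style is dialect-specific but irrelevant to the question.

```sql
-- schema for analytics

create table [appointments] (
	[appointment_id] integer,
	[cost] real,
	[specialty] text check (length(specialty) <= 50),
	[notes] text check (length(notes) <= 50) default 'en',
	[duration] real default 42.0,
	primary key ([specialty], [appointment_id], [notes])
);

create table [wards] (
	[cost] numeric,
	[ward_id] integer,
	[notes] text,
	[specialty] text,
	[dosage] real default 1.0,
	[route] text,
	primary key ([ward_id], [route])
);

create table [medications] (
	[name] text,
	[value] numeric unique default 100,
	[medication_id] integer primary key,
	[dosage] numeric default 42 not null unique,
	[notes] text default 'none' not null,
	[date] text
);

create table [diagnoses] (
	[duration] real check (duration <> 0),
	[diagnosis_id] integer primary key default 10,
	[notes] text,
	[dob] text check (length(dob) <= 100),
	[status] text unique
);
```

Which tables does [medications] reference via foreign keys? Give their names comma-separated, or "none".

none

No column in medications has a REFERENCES clause.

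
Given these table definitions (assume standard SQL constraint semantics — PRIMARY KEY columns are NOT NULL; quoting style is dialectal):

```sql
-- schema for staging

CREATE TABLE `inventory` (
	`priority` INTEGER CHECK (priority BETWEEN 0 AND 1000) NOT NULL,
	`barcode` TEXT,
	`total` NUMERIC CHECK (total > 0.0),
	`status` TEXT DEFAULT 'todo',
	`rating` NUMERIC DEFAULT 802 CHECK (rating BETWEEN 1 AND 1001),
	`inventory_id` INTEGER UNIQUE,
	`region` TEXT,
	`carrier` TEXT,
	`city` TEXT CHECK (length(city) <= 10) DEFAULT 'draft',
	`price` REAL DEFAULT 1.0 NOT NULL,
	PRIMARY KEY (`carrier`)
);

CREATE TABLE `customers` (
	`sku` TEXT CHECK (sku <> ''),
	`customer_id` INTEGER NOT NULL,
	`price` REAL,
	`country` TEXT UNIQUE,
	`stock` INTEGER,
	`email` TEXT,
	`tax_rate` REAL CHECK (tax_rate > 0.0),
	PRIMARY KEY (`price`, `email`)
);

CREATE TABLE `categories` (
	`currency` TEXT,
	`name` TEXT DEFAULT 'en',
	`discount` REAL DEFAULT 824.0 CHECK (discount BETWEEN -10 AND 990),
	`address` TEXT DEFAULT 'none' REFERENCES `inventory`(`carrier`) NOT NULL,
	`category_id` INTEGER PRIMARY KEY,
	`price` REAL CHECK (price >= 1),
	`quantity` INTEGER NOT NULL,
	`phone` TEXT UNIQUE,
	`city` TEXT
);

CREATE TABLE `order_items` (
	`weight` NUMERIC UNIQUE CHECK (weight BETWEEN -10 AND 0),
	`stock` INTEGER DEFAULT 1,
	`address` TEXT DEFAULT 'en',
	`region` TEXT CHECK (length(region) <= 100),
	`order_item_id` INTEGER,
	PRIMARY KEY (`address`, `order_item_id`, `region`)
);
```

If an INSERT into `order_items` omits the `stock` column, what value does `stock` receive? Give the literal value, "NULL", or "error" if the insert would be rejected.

1

stock has an explicit DEFAULT 1.
When the column is omitted from an INSERT, that default is used.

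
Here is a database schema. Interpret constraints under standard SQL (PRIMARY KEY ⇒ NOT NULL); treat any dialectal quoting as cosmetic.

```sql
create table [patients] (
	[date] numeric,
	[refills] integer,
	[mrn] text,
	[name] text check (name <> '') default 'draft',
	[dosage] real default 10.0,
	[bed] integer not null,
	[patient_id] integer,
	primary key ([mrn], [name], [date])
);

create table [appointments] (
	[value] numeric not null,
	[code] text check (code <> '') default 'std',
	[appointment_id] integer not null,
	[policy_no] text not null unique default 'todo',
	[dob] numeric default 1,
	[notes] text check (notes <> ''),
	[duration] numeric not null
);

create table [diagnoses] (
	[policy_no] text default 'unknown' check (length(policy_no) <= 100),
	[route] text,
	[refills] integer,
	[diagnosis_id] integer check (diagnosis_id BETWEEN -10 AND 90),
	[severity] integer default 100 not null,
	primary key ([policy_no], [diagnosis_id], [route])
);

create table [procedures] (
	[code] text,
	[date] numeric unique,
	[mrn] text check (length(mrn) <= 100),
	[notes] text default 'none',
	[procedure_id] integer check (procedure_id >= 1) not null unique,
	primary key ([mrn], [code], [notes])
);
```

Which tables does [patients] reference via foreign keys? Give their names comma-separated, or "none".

No column in patients has a REFERENCES clause.

none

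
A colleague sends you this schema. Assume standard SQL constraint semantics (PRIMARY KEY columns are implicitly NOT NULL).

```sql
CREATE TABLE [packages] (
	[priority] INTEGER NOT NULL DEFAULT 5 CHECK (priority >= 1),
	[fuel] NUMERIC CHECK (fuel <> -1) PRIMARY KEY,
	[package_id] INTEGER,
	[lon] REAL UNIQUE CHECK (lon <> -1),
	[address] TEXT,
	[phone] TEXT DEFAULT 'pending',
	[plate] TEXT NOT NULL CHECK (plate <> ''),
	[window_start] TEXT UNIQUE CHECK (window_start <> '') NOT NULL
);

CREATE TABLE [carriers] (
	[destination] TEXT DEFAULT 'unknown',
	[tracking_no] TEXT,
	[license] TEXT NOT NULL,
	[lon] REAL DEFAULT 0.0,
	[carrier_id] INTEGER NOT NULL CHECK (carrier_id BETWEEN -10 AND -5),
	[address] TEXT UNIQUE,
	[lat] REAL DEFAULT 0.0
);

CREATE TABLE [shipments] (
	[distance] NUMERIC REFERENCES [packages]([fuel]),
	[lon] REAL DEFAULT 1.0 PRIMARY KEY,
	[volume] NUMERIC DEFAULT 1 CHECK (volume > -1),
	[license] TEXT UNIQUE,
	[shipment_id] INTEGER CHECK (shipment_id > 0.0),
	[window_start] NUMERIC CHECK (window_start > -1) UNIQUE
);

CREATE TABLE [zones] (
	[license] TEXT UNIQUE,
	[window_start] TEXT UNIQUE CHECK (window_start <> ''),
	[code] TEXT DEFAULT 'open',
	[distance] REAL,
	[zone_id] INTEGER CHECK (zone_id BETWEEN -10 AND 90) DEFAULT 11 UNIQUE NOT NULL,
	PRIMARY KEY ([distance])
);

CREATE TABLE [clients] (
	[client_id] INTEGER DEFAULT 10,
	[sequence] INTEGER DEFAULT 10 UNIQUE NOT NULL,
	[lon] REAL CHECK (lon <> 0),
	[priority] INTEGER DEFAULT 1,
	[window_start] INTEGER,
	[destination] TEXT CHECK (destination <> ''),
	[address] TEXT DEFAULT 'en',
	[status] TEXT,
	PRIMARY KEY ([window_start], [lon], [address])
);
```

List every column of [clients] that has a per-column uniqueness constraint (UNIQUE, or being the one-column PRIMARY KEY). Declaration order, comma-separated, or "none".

sequence

- client_id: no UNIQUE or single-column PK constraint.
- sequence: declared UNIQUE → unique.
- lon: part of a composite PRIMARY KEY — only the tuple is unique, not this column on its own.
- priority: no UNIQUE or single-column PK constraint.
- window_start: part of a composite PRIMARY KEY — only the tuple is unique, not this column on its own.
- destination: no UNIQUE or single-column PK constraint.
- address: part of a composite PRIMARY KEY — only the tuple is unique, not this column on its own.
- status: no UNIQUE or single-column PK constraint.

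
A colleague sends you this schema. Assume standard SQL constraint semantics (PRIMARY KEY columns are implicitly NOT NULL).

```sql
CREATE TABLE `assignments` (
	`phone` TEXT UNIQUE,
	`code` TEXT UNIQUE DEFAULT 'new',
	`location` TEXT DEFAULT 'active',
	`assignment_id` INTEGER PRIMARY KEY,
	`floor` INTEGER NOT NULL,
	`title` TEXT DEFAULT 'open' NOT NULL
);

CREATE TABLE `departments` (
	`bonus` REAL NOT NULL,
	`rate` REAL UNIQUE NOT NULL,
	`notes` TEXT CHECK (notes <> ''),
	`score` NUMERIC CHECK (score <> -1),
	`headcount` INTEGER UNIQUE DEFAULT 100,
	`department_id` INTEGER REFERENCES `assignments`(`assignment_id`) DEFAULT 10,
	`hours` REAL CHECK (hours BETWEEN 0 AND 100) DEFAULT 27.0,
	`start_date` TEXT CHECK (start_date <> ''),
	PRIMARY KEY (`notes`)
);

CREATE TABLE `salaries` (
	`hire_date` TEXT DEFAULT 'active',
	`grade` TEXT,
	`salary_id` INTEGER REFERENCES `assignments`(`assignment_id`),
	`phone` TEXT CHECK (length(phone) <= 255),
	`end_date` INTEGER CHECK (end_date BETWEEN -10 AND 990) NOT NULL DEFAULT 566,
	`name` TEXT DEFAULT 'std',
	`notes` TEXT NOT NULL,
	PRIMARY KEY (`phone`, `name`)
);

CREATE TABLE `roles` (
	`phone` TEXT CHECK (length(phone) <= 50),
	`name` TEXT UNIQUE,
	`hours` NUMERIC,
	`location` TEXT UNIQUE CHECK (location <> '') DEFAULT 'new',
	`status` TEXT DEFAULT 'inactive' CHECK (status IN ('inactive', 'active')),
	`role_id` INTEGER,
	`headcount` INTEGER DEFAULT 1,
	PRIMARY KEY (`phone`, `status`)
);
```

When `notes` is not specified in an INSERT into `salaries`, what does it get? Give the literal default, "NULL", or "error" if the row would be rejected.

notes has no DEFAULT clause.
Omitting it would insert NULL, but it is declared NOT NULL, so the INSERT fails.

error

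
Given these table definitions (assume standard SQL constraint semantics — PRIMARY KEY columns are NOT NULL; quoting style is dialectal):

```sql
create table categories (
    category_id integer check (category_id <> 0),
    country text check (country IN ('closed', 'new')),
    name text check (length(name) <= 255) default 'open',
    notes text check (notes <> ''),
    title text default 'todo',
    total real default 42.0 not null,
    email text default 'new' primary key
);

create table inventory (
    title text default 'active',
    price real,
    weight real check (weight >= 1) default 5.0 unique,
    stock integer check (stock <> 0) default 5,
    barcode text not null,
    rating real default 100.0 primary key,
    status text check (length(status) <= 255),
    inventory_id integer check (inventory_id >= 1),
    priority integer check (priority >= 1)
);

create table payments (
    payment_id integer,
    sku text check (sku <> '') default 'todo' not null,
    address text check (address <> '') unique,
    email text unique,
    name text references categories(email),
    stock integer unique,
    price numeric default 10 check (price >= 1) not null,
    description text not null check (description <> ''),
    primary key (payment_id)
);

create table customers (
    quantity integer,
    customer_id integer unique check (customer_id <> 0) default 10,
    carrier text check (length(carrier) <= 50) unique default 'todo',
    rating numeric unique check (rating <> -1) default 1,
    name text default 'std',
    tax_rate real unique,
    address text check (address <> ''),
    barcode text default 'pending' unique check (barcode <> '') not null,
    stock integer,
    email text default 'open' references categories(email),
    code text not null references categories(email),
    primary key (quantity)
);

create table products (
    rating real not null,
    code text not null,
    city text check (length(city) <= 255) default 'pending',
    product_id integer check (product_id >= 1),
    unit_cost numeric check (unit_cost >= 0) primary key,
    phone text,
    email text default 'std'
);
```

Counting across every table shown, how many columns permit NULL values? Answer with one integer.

28

categories: 5 nullable (category_id, country, name, notes, title — PK (email) and explicit NOT NULL columns excluded).
inventory: 7 nullable (title, price, weight, stock, status, inventory_id, priority — PK (rating) and explicit NOT NULL columns excluded).
payments: 4 nullable (address, email, name, stock — PK (payment_id) and explicit NOT NULL columns excluded).
customers: 8 nullable (customer_id, carrier, rating, name, tax_rate, address, stock, email — PK (quantity) and explicit NOT NULL columns excluded).
products: 4 nullable (city, product_id, phone, email — PK (unit_cost) and explicit NOT NULL columns excluded).
Total: 5 + 7 + 4 + 8 + 4 = 28.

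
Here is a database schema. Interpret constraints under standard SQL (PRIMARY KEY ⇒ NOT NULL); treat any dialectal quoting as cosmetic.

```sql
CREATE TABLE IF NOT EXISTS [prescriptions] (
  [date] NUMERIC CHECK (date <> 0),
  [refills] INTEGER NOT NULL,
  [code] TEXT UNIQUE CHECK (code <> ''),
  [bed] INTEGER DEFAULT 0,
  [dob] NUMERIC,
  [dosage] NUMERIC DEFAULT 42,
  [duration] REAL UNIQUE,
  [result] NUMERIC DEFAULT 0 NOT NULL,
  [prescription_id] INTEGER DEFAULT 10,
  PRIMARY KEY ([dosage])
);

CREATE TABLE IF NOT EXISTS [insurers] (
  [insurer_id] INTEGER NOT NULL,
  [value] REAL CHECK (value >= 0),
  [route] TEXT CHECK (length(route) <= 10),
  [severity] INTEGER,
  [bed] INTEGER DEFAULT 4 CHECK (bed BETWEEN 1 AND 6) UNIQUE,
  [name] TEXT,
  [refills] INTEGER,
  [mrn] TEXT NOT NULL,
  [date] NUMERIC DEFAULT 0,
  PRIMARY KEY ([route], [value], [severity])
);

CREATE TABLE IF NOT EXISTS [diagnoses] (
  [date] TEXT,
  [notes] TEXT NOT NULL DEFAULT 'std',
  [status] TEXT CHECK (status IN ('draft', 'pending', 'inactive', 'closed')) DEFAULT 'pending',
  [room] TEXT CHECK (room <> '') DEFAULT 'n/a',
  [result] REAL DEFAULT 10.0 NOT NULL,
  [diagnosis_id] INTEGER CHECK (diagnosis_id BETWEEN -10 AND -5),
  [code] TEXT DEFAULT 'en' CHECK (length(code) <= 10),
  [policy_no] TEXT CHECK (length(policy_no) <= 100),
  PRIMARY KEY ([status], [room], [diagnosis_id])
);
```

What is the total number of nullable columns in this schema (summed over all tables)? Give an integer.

prescriptions: 6 nullable (date, code, bed, dob, duration, prescription_id — PK (dosage) and explicit NOT NULL columns excluded).
insurers: 4 nullable (bed, name, refills, date — PK (route, value, severity) and explicit NOT NULL columns excluded).
diagnoses: 3 nullable (date, code, policy_no — PK (status, room, diagnosis_id) and explicit NOT NULL columns excluded).
Total: 6 + 4 + 3 = 13.

13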